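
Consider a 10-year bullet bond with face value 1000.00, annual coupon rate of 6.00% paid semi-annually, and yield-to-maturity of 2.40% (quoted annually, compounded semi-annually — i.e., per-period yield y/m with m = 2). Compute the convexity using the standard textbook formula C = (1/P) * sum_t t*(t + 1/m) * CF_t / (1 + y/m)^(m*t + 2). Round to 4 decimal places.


Coupon per period c = face * coupon_rate / m = 30.000000
Periods per year m = 2; per-period yield y/m = 0.012000
Number of cashflows N = 20
Cashflows (t years, CF_t, discount factor 1/(1+y/m)^(m*t), PV):
  t = 0.5000: CF_t = 30.000000, DF = 0.988142, PV = 29.644269
  t = 1.0000: CF_t = 30.000000, DF = 0.976425, PV = 29.292756
  t = 1.5000: CF_t = 30.000000, DF = 0.964847, PV = 28.945411
  t = 2.0000: CF_t = 30.000000, DF = 0.953406, PV = 28.602185
  t = 2.5000: CF_t = 30.000000, DF = 0.942101, PV = 28.263028
  t = 3.0000: CF_t = 30.000000, DF = 0.930930, PV = 27.927894
  t = 3.5000: CF_t = 30.000000, DF = 0.919891, PV = 27.596733
  t = 4.0000: CF_t = 30.000000, DF = 0.908983, PV = 27.269499
  t = 4.5000: CF_t = 30.000000, DF = 0.898205, PV = 26.946145
  t = 5.0000: CF_t = 30.000000, DF = 0.887554, PV = 26.626625
  t = 5.5000: CF_t = 30.000000, DF = 0.877030, PV = 26.310895
  t = 6.0000: CF_t = 30.000000, DF = 0.866630, PV = 25.998908
  t = 6.5000: CF_t = 30.000000, DF = 0.856354, PV = 25.690620
  t = 7.0000: CF_t = 30.000000, DF = 0.846200, PV = 25.385989
  t = 7.5000: CF_t = 30.000000, DF = 0.836166, PV = 25.084969
  t = 8.0000: CF_t = 30.000000, DF = 0.826251, PV = 24.787519
  t = 8.5000: CF_t = 30.000000, DF = 0.816453, PV = 24.493596
  t = 9.0000: CF_t = 30.000000, DF = 0.806772, PV = 24.203158
  t = 9.5000: CF_t = 30.000000, DF = 0.797205, PV = 23.916164
  t = 10.0000: CF_t = 1030.000000, DF = 0.787752, PV = 811.385000
Price P = sum_t PV_t = 1318.371359
Convexity numerator sum_t t*(t + 1/m) * CF_t / (1+y/m)^(m*t + 2):
  t = 0.5000: term = 14.472705
  t = 1.0000: term = 42.903277
  t = 1.5000: term = 84.789085
  t = 2.0000: term = 139.639468
  t = 2.5000: term = 206.975495
  t = 3.0000: term = 286.329737
  t = 3.5000: term = 377.246030
  t = 4.0000: term = 479.279259
  t = 4.5000: term = 591.995132
  t = 5.0000: term = 714.969966
  t = 5.5000: term = 847.790473
  t = 6.0000: term = 990.053553
  t = 6.5000: term = 1141.366086
  t = 7.0000: term = 1301.344731
  t = 7.5000: term = 1469.615733
  t = 8.0000: term = 1645.814720
  t = 8.5000: term = 1829.586522
  t = 9.0000: term = 2020.584975
  t = 9.5000: term = 2218.472744
  t = 10.0000: term = 83186.959051
Convexity = (1/P) * sum = 99590.188741 / 1318.371359 = 75.540316

Answer: Convexity = 75.5403


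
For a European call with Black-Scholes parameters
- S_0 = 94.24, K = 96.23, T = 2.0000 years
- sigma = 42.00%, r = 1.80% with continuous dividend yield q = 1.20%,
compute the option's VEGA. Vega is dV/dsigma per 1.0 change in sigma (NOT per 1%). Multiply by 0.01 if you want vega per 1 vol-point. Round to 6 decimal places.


Answer: Vega = 49.884774

Derivation:
d1 = 0.2820069132; d2 = -0.3119627830
phi(d1) = 0.3833900186; exp(-qT) = 0.9762857098; exp(-rT) = 0.9646402935
Vega = S * exp(-qT) * phi(d1) * sqrt(T) = 94.2400 * 0.9762857098 * 0.3833900186 * 1.4142135624 = 49.884774


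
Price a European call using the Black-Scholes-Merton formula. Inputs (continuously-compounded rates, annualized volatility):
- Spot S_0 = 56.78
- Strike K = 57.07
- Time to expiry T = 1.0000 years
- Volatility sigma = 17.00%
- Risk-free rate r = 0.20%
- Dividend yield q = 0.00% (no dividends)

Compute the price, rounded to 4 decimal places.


d1 = (ln(S/K) + (r - q + 0.5*sigma^2) * T) / (sigma * sqrt(T)) = 0.06679745
d2 = d1 - sigma * sqrt(T) = -0.10320255
exp(-rT) = 0.99800200; exp(-qT) = 1.00000000
C = S_0 * exp(-qT) * N(d1) - K * exp(-rT) * N(d2)
N(d1) = 0.52662852; N(d2) = 0.45890111
C = 56.7800 * 1.00000000 * 0.52662852 - 57.0700 * 0.99800200 * 0.45890111 = 3.7648

Answer: Price = 3.7648


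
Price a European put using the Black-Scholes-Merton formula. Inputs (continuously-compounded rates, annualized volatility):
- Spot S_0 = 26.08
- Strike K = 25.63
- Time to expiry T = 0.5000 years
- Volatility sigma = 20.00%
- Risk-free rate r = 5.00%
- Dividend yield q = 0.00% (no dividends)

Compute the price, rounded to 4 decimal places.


Answer: Price = 0.9624

Derivation:
d1 = (ln(S/K) + (r - q + 0.5*sigma^2) * T) / (sigma * sqrt(T)) = 0.37056070
d2 = d1 - sigma * sqrt(T) = 0.22913934
exp(-rT) = 0.97530991; exp(-qT) = 1.00000000
P = K * exp(-rT) * N(-d2) - S_0 * exp(-qT) * N(-d1)
N(-d1) = 0.35548238; N(-d2) = 0.40938031
P = 25.6300 * 0.97530991 * 0.40938031 - 26.0800 * 1.00000000 * 0.35548238 = 0.9624


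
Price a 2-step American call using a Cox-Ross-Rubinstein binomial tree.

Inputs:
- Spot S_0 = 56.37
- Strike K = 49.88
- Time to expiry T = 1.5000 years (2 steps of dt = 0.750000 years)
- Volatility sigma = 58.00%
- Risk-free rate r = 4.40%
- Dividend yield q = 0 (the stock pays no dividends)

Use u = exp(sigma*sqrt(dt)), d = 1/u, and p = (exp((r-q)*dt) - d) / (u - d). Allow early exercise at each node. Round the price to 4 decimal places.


Answer: Price = V(0,0) = 19.2346

Derivation:
dt = T/N = 0.750000
u = exp(sigma*sqrt(dt)) = 1.652509; d = 1/u = 0.605140
p = (exp((r-q)*dt) - d) / (u - d) = 0.409035
Discount per step: exp(-r*dt) = 0.967539
Stock lattice S(k, i) with i counting down-moves:
  k=0: S(0,0) = 56.3700
  k=1: S(1,0) = 93.1519; S(1,1) = 34.1118
  k=2: S(2,0) = 153.9344; S(2,1) = 56.3700; S(2,2) = 20.6424
Terminal payoffs V(N, i) = max(S_T - K, 0):
  V(2,0) = 104.054405; V(2,1) = 6.490000; V(2,2) = 0.000000
Backward induction: V(k, i) = exp(-r*dt) * [p * V(k+1, i) + (1-p) * V(k+1, i+1)]; then take max(V_cont, immediate exercise) for American.
  V(1,0) = exp(-r*dt) * [p*104.054405 + (1-p)*6.490000] = 44.891109; exercise = 43.271932; V(1,0) = max -> 44.891109
  V(1,1) = exp(-r*dt) * [p*6.490000 + (1-p)*0.000000] = 2.568462; exercise = 0.000000; V(1,1) = max -> 2.568462
  V(0,0) = exp(-r*dt) * [p*44.891109 + (1-p)*2.568462] = 19.234564; exercise = 6.490000; V(0,0) = max -> 19.234564


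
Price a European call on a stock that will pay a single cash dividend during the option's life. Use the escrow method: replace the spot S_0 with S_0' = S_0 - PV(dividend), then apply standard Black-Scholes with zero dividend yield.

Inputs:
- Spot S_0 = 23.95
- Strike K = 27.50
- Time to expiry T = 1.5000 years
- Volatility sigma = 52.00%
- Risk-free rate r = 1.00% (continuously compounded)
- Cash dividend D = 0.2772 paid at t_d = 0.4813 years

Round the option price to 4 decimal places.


Answer: Price = 4.7700

Derivation:
PV(D) = D * exp(-r * t_d) = 0.2772 * 0.99519856 = 0.27586904
S_0' = S_0 - PV(D) = 23.9500 - 0.27586904 = 23.67413096
d1 = (ln(S_0'/K) + (r + sigma^2/2)*T) / (sigma*sqrt(T)) = 0.10676780
d2 = d1 - sigma*sqrt(T) = -0.53009953
exp(-rT) = 0.98511194
N(d1) = 0.54251340; N(d2) = 0.29802146
C = S_0' * N(d1) - K * exp(-rT) * N(d2) = 23.67413096 * 0.54251340 - 27.5000 * 0.98511194 * 0.29802146 = 4.7700


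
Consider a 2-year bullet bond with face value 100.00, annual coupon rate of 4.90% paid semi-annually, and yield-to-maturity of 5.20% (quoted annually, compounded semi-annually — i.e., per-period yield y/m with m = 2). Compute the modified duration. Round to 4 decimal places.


Answer: Modified duration = 1.8803

Derivation:
Coupon per period c = face * coupon_rate / m = 2.450000
Periods per year m = 2; per-period yield y/m = 0.026000
Number of cashflows N = 4
Cashflows (t years, CF_t, discount factor 1/(1+y/m)^(m*t), PV):
  t = 0.5000: CF_t = 2.450000, DF = 0.974659, PV = 2.387914
  t = 1.0000: CF_t = 2.450000, DF = 0.949960, PV = 2.327402
  t = 1.5000: CF_t = 2.450000, DF = 0.925887, PV = 2.268423
  t = 2.0000: CF_t = 102.450000, DF = 0.902424, PV = 92.453322
Price P = sum_t PV_t = 99.437061
First compute Macaulay numerator sum_t t * PV_t:
  t * PV_t at t = 0.5000: 1.193957
  t * PV_t at t = 1.0000: 2.327402
  t * PV_t at t = 1.5000: 3.402634
  t * PV_t at t = 2.0000: 184.906644
Macaulay duration D = 191.830637 / 99.437061 = 1.929166
Modified duration = D / (1 + y/m) = 1.929166 / (1 + 0.026000) = 1.880279


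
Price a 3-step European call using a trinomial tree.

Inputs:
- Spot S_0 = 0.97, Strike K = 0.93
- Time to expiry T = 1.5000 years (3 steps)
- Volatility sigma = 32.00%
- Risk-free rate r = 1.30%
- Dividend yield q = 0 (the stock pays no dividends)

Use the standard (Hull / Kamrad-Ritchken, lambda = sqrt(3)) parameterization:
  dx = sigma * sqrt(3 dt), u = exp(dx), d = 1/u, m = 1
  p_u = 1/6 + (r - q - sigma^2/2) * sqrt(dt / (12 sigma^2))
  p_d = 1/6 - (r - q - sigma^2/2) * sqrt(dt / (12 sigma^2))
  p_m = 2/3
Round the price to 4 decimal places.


dt = T/N = 0.500000; dx = sigma*sqrt(3*dt) = 0.391918
u = exp(dx) = 1.479817; d = 1/u = 0.675759
p_u = 0.142299, p_m = 0.666667, p_d = 0.191034
Discount per step: exp(-r*dt) = 0.993521
Stock lattice S(k, j) with j the centered position index:
  k=0: S(0,+0) = 0.9700
  k=1: S(1,-1) = 0.6555; S(1,+0) = 0.9700; S(1,+1) = 1.4354
  k=2: S(2,-2) = 0.4430; S(2,-1) = 0.6555; S(2,+0) = 0.9700; S(2,+1) = 1.4354; S(2,+2) = 2.1242
  k=3: S(3,-3) = 0.2993; S(3,-2) = 0.4430; S(3,-1) = 0.6555; S(3,+0) = 0.9700; S(3,+1) = 1.4354; S(3,+2) = 2.1242; S(3,+3) = 3.1434
Terminal payoffs V(N, j) = max(S_T - K, 0):
  V(3,-3) = 0.000000; V(3,-2) = 0.000000; V(3,-1) = 0.000000; V(3,+0) = 0.040000; V(3,+1) = 0.505422; V(3,+2) = 1.194162; V(3,+3) = 2.213371
Backward induction: V(k, j) = exp(-r*dt) * [p_u * V(k+1, j+1) + p_m * V(k+1, j) + p_d * V(k+1, j-1)]
  V(2,-2) = exp(-r*dt) * [p_u*0.000000 + p_m*0.000000 + p_d*0.000000] = 0.000000
  V(2,-1) = exp(-r*dt) * [p_u*0.040000 + p_m*0.000000 + p_d*0.000000] = 0.005655
  V(2,+0) = exp(-r*dt) * [p_u*0.505422 + p_m*0.040000 + p_d*0.000000] = 0.097949
  V(2,+1) = exp(-r*dt) * [p_u*1.194162 + p_m*0.505422 + p_d*0.040000] = 0.511185
  V(2,+2) = exp(-r*dt) * [p_u*2.213371 + p_m*1.194162 + p_d*0.505422] = 1.199798
  V(1,-1) = exp(-r*dt) * [p_u*0.097949 + p_m*0.005655 + p_d*0.000000] = 0.017593
  V(1,+0) = exp(-r*dt) * [p_u*0.511185 + p_m*0.097949 + p_d*0.005655] = 0.138220
  V(1,+1) = exp(-r*dt) * [p_u*1.199798 + p_m*0.511185 + p_d*0.097949] = 0.526797
  V(0,+0) = exp(-r*dt) * [p_u*0.526797 + p_m*0.138220 + p_d*0.017593] = 0.169366

Answer: Price = V(0,0) = 0.1694


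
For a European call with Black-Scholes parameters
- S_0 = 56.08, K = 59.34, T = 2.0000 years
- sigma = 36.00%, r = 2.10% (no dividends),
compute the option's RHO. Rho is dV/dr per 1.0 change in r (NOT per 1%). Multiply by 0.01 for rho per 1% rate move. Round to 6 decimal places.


Answer: Rho = 44.218762

Derivation:
d1 = 0.2260691637; d2 = -0.2830477187
phi(d1) = 0.3888770055; exp(-qT) = 1.0000000000; exp(-rT) = 0.9588697806
N(d2) = 0.3885701289
Rho = K*T*exp(-rT)*N(d2) = 59.3400 * 2.0000 * 0.9588697806 * 0.3885701289 = 44.218762


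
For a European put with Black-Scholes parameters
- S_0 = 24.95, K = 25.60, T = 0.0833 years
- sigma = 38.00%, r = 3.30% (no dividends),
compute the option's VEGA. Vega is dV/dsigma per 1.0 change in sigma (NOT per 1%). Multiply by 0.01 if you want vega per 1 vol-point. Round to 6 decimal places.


d1 = -0.1545970334; d2 = -0.2642716430
phi(d1) = 0.3942032442; exp(-qT) = 1.0000000000; exp(-rT) = 0.9972548748
Vega = S * exp(-qT) * phi(d1) * sqrt(T) = 24.9500 * 1.0000000000 * 0.3942032442 * 0.2886173938 = 2.838659

Answer: Vega = 2.838659


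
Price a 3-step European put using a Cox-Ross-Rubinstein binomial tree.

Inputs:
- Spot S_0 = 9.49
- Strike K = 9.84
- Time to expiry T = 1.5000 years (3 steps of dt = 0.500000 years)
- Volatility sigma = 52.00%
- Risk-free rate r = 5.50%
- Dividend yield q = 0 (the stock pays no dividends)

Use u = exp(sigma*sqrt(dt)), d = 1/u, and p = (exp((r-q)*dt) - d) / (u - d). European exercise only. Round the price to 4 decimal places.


dt = T/N = 0.500000
u = exp(sigma*sqrt(dt)) = 1.444402; d = 1/u = 0.692328
p = (exp((r-q)*dt) - d) / (u - d) = 0.446171
Discount per step: exp(-r*dt) = 0.972875
Stock lattice S(k, i) with i counting down-moves:
  k=0: S(0,0) = 9.4900
  k=1: S(1,0) = 13.7074; S(1,1) = 6.5702
  k=2: S(2,0) = 19.7990; S(2,1) = 9.4900; S(2,2) = 4.5487
  k=3: S(3,0) = 28.5977; S(3,1) = 13.7074; S(3,2) = 6.5702; S(3,3) = 3.1492
Terminal payoffs V(N, i) = max(K - S_T, 0):
  V(3,0) = 0.000000; V(3,1) = 0.000000; V(3,2) = 3.269808; V(3,3) = 6.690789
Backward induction: V(k, i) = exp(-r*dt) * [p * V(k+1, i) + (1-p) * V(k+1, i+1)].
  V(2,0) = exp(-r*dt) * [p*0.000000 + (1-p)*0.000000] = 0.000000
  V(2,1) = exp(-r*dt) * [p*0.000000 + (1-p)*3.269808] = 1.761793
  V(2,2) = exp(-r*dt) * [p*3.269808 + (1-p)*6.690789] = 5.024359
  V(1,0) = exp(-r*dt) * [p*0.000000 + (1-p)*1.761793] = 0.949265
  V(1,1) = exp(-r*dt) * [p*1.761793 + (1-p)*5.024359] = 3.471895
  V(0,0) = exp(-r*dt) * [p*0.949265 + (1-p)*3.471895] = 2.282725

Answer: Price = V(0,0) = 2.2827


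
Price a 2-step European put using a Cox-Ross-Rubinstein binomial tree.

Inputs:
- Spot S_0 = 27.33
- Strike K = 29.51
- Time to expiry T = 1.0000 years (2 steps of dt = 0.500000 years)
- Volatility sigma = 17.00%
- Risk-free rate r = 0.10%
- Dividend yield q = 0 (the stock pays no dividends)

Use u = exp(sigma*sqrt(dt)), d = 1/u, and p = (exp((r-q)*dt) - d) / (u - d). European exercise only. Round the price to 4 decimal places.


Answer: Price = V(0,0) = 3.3187

Derivation:
dt = T/N = 0.500000
u = exp(sigma*sqrt(dt)) = 1.127732; d = 1/u = 0.886736
p = (exp((r-q)*dt) - d) / (u - d) = 0.472059
Discount per step: exp(-r*dt) = 0.999500
Stock lattice S(k, i) with i counting down-moves:
  k=0: S(0,0) = 27.3300
  k=1: S(1,0) = 30.8209; S(1,1) = 24.2345
  k=2: S(2,0) = 34.7577; S(2,1) = 27.3300; S(2,2) = 21.4896
Terminal payoffs V(N, i) = max(K - S_T, 0):
  V(2,0) = 0.000000; V(2,1) = 2.180000; V(2,2) = 8.020409
Backward induction: V(k, i) = exp(-r*dt) * [p * V(k+1, i) + (1-p) * V(k+1, i+1)].
  V(1,0) = exp(-r*dt) * [p*0.000000 + (1-p)*2.180000] = 1.150335
  V(1,1) = exp(-r*dt) * [p*2.180000 + (1-p)*8.020409] = 5.260758
  V(0,0) = exp(-r*dt) * [p*1.150335 + (1-p)*5.260758] = 3.318735


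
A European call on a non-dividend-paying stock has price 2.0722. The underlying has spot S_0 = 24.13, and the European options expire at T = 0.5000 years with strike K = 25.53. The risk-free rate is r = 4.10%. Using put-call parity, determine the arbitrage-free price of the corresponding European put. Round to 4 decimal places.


Put-call parity: C - P = S_0 * exp(-qT) - K * exp(-rT).
S_0 * exp(-qT) = 24.1300 * 1.00000000 = 24.13000000
K * exp(-rT) = 25.5300 * 0.97970870 = 25.01196302
P = C - S*exp(-qT) + K*exp(-rT)
P = 2.0722 - 24.13000000 + 25.01196302 = 2.9542

Answer: Put price = 2.9542


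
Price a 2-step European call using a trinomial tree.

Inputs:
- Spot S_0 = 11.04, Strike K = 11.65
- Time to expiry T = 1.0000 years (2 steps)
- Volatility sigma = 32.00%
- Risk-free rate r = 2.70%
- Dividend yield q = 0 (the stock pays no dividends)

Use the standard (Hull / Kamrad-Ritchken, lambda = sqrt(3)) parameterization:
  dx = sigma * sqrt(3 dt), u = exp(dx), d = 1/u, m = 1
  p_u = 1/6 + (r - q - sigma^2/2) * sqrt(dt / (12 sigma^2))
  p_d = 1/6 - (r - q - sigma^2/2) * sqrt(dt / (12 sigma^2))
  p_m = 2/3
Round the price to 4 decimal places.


dt = T/N = 0.500000; dx = sigma*sqrt(3*dt) = 0.391918
u = exp(dx) = 1.479817; d = 1/u = 0.675759
p_u = 0.151230, p_m = 0.666667, p_d = 0.182104
Discount per step: exp(-r*dt) = 0.986591
Stock lattice S(k, j) with j the centered position index:
  k=0: S(0,+0) = 11.0400
  k=1: S(1,-1) = 7.4604; S(1,+0) = 11.0400; S(1,+1) = 16.3372
  k=2: S(2,-2) = 5.0414; S(2,-1) = 7.4604; S(2,+0) = 11.0400; S(2,+1) = 16.3372; S(2,+2) = 24.1760
Terminal payoffs V(N, j) = max(S_T - K, 0):
  V(2,-2) = 0.000000; V(2,-1) = 0.000000; V(2,+0) = 0.000000; V(2,+1) = 4.687178; V(2,+2) = 12.526033
Backward induction: V(k, j) = exp(-r*dt) * [p_u * V(k+1, j+1) + p_m * V(k+1, j) + p_d * V(k+1, j-1)]
  V(1,-1) = exp(-r*dt) * [p_u*0.000000 + p_m*0.000000 + p_d*0.000000] = 0.000000
  V(1,+0) = exp(-r*dt) * [p_u*4.687178 + p_m*0.000000 + p_d*0.000000] = 0.699336
  V(1,+1) = exp(-r*dt) * [p_u*12.526033 + p_m*4.687178 + p_d*0.000000] = 4.951792
  V(0,+0) = exp(-r*dt) * [p_u*4.951792 + p_m*0.699336 + p_d*0.000000] = 1.198789

Answer: Price = V(0,0) = 1.1988


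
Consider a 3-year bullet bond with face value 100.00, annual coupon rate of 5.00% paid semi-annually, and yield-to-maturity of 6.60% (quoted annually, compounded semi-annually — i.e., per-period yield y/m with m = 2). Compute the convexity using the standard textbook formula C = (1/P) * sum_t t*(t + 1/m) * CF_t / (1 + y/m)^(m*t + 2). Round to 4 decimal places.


Coupon per period c = face * coupon_rate / m = 2.500000
Periods per year m = 2; per-period yield y/m = 0.033000
Number of cashflows N = 6
Cashflows (t years, CF_t, discount factor 1/(1+y/m)^(m*t), PV):
  t = 0.5000: CF_t = 2.500000, DF = 0.968054, PV = 2.420136
  t = 1.0000: CF_t = 2.500000, DF = 0.937129, PV = 2.342822
  t = 1.5000: CF_t = 2.500000, DF = 0.907192, PV = 2.267979
  t = 2.0000: CF_t = 2.500000, DF = 0.878211, PV = 2.195527
  t = 2.5000: CF_t = 2.500000, DF = 0.850156, PV = 2.125389
  t = 3.0000: CF_t = 102.500000, DF = 0.822997, PV = 84.357157
Price P = sum_t PV_t = 95.709010
Convexity numerator sum_t t*(t + 1/m) * CF_t / (1+y/m)^(m*t + 2):
  t = 0.5000: term = 1.133990
  t = 1.0000: term = 3.293290
  t = 1.5000: term = 6.376167
  t = 2.0000: term = 10.287458
  t = 2.5000: term = 14.938226
  t = 3.0000: term = 830.062114
Convexity = (1/P) * sum = 866.091245 / 95.709010 = 9.049213

Answer: Convexity = 9.0492


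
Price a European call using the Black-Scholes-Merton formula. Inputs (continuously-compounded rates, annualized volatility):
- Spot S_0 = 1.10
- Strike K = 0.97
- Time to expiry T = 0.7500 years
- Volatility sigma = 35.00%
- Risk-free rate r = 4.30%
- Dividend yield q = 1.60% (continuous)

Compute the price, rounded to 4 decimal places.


d1 = (ln(S/K) + (r - q + 0.5*sigma^2) * T) / (sigma * sqrt(T)) = 0.63329349
d2 = d1 - sigma * sqrt(T) = 0.33018460
exp(-rT) = 0.96826449; exp(-qT) = 0.98807171
C = S_0 * exp(-qT) * N(d1) - K * exp(-rT) * N(d2)
N(d1) = 0.73672900; N(d2) = 0.62936976
C = 1.1000 * 0.98807171 * 0.73672900 - 0.9700 * 0.96826449 * 0.62936976 = 0.2096

Answer: Price = 0.2096


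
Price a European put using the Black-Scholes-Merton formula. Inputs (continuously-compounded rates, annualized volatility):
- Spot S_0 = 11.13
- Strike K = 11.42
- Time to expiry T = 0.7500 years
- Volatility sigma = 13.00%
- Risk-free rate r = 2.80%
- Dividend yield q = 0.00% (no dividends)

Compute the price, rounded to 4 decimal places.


Answer: Price = 0.5276

Derivation:
d1 = (ln(S/K) + (r - q + 0.5*sigma^2) * T) / (sigma * sqrt(T)) = 0.01434903
d2 = d1 - sigma * sqrt(T) = -0.09823427
exp(-rT) = 0.97921896; exp(-qT) = 1.00000000
P = K * exp(-rT) * N(-d2) - S_0 * exp(-qT) * N(-d1)
N(-d1) = 0.49427576; N(-d2) = 0.53912687
P = 11.4200 * 0.97921896 * 0.53912687 - 11.1300 * 1.00000000 * 0.49427576 = 0.5276


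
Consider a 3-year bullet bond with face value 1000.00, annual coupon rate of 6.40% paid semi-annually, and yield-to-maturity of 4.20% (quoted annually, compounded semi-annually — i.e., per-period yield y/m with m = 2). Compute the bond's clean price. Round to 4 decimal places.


Coupon per period c = face * coupon_rate / m = 32.000000
Periods per year m = 2; per-period yield y/m = 0.021000
Number of cashflows N = 6
Cashflows (t years, CF_t, discount factor 1/(1+y/m)^(m*t), PV):
  t = 0.5000: CF_t = 32.000000, DF = 0.979432, PV = 31.341822
  t = 1.0000: CF_t = 32.000000, DF = 0.959287, PV = 30.697181
  t = 1.5000: CF_t = 32.000000, DF = 0.939556, PV = 30.065799
  t = 2.0000: CF_t = 32.000000, DF = 0.920231, PV = 29.447404
  t = 2.5000: CF_t = 32.000000, DF = 0.901304, PV = 28.841727
  t = 3.0000: CF_t = 1032.000000, DF = 0.882766, PV = 911.014406
Price P = sum_t PV_t = 1061.408339

Answer: Price = 1061.4083


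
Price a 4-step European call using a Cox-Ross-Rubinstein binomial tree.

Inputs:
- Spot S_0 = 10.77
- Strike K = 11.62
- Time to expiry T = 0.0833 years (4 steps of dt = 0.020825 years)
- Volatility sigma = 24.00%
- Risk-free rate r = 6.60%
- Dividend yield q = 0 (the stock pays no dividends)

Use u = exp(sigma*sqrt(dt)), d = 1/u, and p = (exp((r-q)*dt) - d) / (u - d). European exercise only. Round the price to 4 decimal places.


Answer: Price = V(0,0) = 0.0510

Derivation:
dt = T/N = 0.020825
u = exp(sigma*sqrt(dt)) = 1.035241; d = 1/u = 0.965959
p = (exp((r-q)*dt) - d) / (u - d) = 0.511194
Discount per step: exp(-r*dt) = 0.998626
Stock lattice S(k, i) with i counting down-moves:
  k=0: S(0,0) = 10.7700
  k=1: S(1,0) = 11.1495; S(1,1) = 10.4034
  k=2: S(2,0) = 11.5425; S(2,1) = 10.7700; S(2,2) = 10.0492
  k=3: S(3,0) = 11.9492; S(3,1) = 11.1495; S(3,2) = 10.4034; S(3,3) = 9.7071
  k=4: S(4,0) = 12.3703; S(4,1) = 11.5425; S(4,2) = 10.7700; S(4,3) = 10.0492; S(4,4) = 9.3767
Terminal payoffs V(N, i) = max(S_T - K, 0):
  V(4,0) = 0.750330; V(4,1) = 0.000000; V(4,2) = 0.000000; V(4,3) = 0.000000; V(4,4) = 0.000000
Backward induction: V(k, i) = exp(-r*dt) * [p * V(k+1, i) + (1-p) * V(k+1, i+1)].
  V(3,0) = exp(-r*dt) * [p*0.750330 + (1-p)*0.000000] = 0.383038
  V(3,1) = exp(-r*dt) * [p*0.000000 + (1-p)*0.000000] = 0.000000
  V(3,2) = exp(-r*dt) * [p*0.000000 + (1-p)*0.000000] = 0.000000
  V(3,3) = exp(-r*dt) * [p*0.000000 + (1-p)*0.000000] = 0.000000
  V(2,0) = exp(-r*dt) * [p*0.383038 + (1-p)*0.000000] = 0.195538
  V(2,1) = exp(-r*dt) * [p*0.000000 + (1-p)*0.000000] = 0.000000
  V(2,2) = exp(-r*dt) * [p*0.000000 + (1-p)*0.000000] = 0.000000
  V(1,0) = exp(-r*dt) * [p*0.195538 + (1-p)*0.000000] = 0.099821
  V(1,1) = exp(-r*dt) * [p*0.000000 + (1-p)*0.000000] = 0.000000
  V(0,0) = exp(-r*dt) * [p*0.099821 + (1-p)*0.000000] = 0.050958


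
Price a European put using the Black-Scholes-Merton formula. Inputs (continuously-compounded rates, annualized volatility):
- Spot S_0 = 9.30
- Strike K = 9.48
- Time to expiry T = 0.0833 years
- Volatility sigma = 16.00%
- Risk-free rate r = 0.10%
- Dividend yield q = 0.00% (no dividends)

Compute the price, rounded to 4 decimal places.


Answer: Price = 0.2771

Derivation:
d1 = (ln(S/K) + (r - q + 0.5*sigma^2) * T) / (sigma * sqrt(T)) = -0.39023064
d2 = d1 - sigma * sqrt(T) = -0.43640942
exp(-rT) = 0.99991670; exp(-qT) = 1.00000000
P = K * exp(-rT) * N(-d2) - S_0 * exp(-qT) * N(-d1)
N(-d1) = 0.65181700; N(-d2) = 0.66873015
P = 9.4800 * 0.99991670 * 0.66873015 - 9.3000 * 1.00000000 * 0.65181700 = 0.2771


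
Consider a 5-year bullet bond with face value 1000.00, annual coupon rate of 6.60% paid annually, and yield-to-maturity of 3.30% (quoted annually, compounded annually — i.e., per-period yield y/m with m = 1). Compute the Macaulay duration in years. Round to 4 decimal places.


Answer: Macaulay duration = 4.4618 years

Derivation:
Coupon per period c = face * coupon_rate / m = 66.000000
Periods per year m = 1; per-period yield y/m = 0.033000
Number of cashflows N = 5
Cashflows (t years, CF_t, discount factor 1/(1+y/m)^(m*t), PV):
  t = 1.0000: CF_t = 66.000000, DF = 0.968054, PV = 63.891578
  t = 2.0000: CF_t = 66.000000, DF = 0.937129, PV = 61.850511
  t = 3.0000: CF_t = 66.000000, DF = 0.907192, PV = 59.874648
  t = 4.0000: CF_t = 66.000000, DF = 0.878211, PV = 57.961905
  t = 5.0000: CF_t = 1066.000000, DF = 0.850156, PV = 906.265812
Price P = sum_t PV_t = 1149.844454
Macaulay numerator sum_t t * PV_t:
  t * PV_t at t = 1.0000: 63.891578
  t * PV_t at t = 2.0000: 123.701022
  t * PV_t at t = 3.0000: 179.623943
  t * PV_t at t = 4.0000: 231.847619
  t * PV_t at t = 5.0000: 4531.329061
Macaulay duration D = (sum_t t * PV_t) / P = 5130.393224 / 1149.844454 = 4.461815


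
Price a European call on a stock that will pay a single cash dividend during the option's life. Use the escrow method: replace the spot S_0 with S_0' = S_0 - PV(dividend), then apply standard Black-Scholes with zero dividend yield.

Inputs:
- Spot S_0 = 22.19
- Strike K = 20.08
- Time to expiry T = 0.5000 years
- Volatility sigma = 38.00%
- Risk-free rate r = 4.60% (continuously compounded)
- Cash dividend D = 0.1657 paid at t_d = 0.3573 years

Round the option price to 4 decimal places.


PV(D) = D * exp(-r * t_d) = 0.1657 * 0.98369853 = 0.16299885
S_0' = S_0 - PV(D) = 22.1900 - 0.16299885 = 22.02700115
d1 = (ln(S_0'/K) + (r + sigma^2/2)*T) / (sigma*sqrt(T)) = 0.56436325
d2 = d1 - sigma*sqrt(T) = 0.29566267
exp(-rT) = 0.97726248
N(d1) = 0.71374653; N(d2) = 0.61625615
C = S_0' * N(d1) - K * exp(-rT) * N(d2) = 22.02700115 * 0.71374653 - 20.0800 * 0.97726248 * 0.61625615 = 3.6286

Answer: Price = 3.6286


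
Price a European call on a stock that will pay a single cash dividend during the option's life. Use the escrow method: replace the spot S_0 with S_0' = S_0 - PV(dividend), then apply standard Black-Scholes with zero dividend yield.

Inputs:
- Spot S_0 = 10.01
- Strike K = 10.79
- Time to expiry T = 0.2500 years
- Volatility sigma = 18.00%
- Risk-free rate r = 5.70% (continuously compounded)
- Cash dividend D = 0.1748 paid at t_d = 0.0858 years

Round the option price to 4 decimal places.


Answer: Price = 0.0976

Derivation:
PV(D) = D * exp(-r * t_d) = 0.1748 * 0.99512134 = 0.17394721
S_0' = S_0 - PV(D) = 10.0100 - 0.17394721 = 9.83605279
d1 = (ln(S_0'/K) + (r + sigma^2/2)*T) / (sigma*sqrt(T)) = -0.82516987
d2 = d1 - sigma*sqrt(T) = -0.91516987
exp(-rT) = 0.98585105
N(d1) = 0.20463758; N(d2) = 0.18005123
C = S_0' * N(d1) - K * exp(-rT) * N(d2) = 9.83605279 * 0.20463758 - 10.7900 * 0.98585105 * 0.18005123 = 0.0976


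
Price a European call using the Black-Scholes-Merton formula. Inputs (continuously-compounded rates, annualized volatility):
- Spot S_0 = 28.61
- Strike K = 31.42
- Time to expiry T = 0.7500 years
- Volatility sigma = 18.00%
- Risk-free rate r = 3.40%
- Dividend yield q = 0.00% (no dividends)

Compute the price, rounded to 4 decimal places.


Answer: Price = 1.0035

Derivation:
d1 = (ln(S/K) + (r - q + 0.5*sigma^2) * T) / (sigma * sqrt(T)) = -0.35948603
d2 = d1 - sigma * sqrt(T) = -0.51537060
exp(-rT) = 0.97482238; exp(-qT) = 1.00000000
C = S_0 * exp(-qT) * N(d1) - K * exp(-rT) * N(d2)
N(d1) = 0.35961576; N(d2) = 0.30314704
C = 28.6100 * 1.00000000 * 0.35961576 - 31.4200 * 0.97482238 * 0.30314704 = 1.0035


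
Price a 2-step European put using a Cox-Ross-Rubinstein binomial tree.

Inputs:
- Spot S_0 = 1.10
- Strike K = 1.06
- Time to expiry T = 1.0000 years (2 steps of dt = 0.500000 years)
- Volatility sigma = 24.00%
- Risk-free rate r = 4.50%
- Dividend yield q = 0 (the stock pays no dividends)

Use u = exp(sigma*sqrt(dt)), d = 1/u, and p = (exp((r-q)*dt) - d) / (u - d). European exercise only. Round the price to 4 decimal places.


Answer: Price = V(0,0) = 0.0598

Derivation:
dt = T/N = 0.500000
u = exp(sigma*sqrt(dt)) = 1.184956; d = 1/u = 0.843913
p = (exp((r-q)*dt) - d) / (u - d) = 0.524397
Discount per step: exp(-r*dt) = 0.977751
Stock lattice S(k, i) with i counting down-moves:
  k=0: S(0,0) = 1.1000
  k=1: S(1,0) = 1.3035; S(1,1) = 0.9283
  k=2: S(2,0) = 1.5445; S(2,1) = 1.1000; S(2,2) = 0.7834
Terminal payoffs V(N, i) = max(K - S_T, 0):
  V(2,0) = 0.000000; V(2,1) = 0.000000; V(2,2) = 0.276592
Backward induction: V(k, i) = exp(-r*dt) * [p * V(k+1, i) + (1-p) * V(k+1, i+1)].
  V(1,0) = exp(-r*dt) * [p*0.000000 + (1-p)*0.000000] = 0.000000
  V(1,1) = exp(-r*dt) * [p*0.000000 + (1-p)*0.276592] = 0.128621
  V(0,0) = exp(-r*dt) * [p*0.000000 + (1-p)*0.128621] = 0.059812


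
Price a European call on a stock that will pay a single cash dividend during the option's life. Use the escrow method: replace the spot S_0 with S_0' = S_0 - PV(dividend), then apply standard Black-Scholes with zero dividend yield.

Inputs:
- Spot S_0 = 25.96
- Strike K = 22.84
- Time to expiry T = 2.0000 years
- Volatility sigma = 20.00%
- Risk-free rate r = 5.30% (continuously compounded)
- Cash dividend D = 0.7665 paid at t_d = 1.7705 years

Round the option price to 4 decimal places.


PV(D) = D * exp(-r * t_d) = 0.7665 * 0.91043161 = 0.69784583
S_0' = S_0 - PV(D) = 25.9600 - 0.69784583 = 25.26215417
d1 = (ln(S_0'/K) + (r + sigma^2/2)*T) / (sigma*sqrt(T)) = 0.87254859
d2 = d1 - sigma*sqrt(T) = 0.58970587
exp(-rT) = 0.89942465
N(d1) = 0.80854541; N(d2) = 0.72230607
C = S_0' * N(d1) - K * exp(-rT) * N(d2) = 25.26215417 * 0.80854541 - 22.8400 * 0.89942465 * 0.72230607 = 5.5874

Answer: Price = 5.5874


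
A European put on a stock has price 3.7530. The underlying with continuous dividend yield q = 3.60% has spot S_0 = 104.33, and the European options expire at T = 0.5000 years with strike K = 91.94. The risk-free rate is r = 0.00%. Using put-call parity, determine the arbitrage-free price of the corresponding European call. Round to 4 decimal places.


Put-call parity: C - P = S_0 * exp(-qT) - K * exp(-rT).
S_0 * exp(-qT) = 104.3300 * 0.98216103 = 102.46886051
K * exp(-rT) = 91.9400 * 1.00000000 = 91.94000000
C = P + S*exp(-qT) - K*exp(-rT)
C = 3.7530 + 102.46886051 - 91.94000000 = 14.2819

Answer: Call price = 14.2819


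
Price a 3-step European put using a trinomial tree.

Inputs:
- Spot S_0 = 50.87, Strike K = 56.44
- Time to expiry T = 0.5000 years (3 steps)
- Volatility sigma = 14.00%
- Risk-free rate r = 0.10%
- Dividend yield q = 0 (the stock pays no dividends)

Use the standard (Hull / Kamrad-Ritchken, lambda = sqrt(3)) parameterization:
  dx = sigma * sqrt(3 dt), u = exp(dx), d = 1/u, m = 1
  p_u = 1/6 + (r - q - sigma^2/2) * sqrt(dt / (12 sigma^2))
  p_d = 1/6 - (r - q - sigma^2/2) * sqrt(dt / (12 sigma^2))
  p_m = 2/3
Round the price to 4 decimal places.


Answer: Price = V(0,0) = 5.8728

Derivation:
dt = T/N = 0.166667; dx = sigma*sqrt(3*dt) = 0.098995
u = exp(dx) = 1.104061; d = 1/u = 0.905747
p_u = 0.159259, p_m = 0.666667, p_d = 0.174074
Discount per step: exp(-r*dt) = 0.999833
Stock lattice S(k, j) with j the centered position index:
  k=0: S(0,+0) = 50.8700
  k=1: S(1,-1) = 46.0754; S(1,+0) = 50.8700; S(1,+1) = 56.1636
  k=2: S(2,-2) = 41.7326; S(2,-1) = 46.0754; S(2,+0) = 50.8700; S(2,+1) = 56.1636; S(2,+2) = 62.0080
  k=3: S(3,-3) = 37.7992; S(3,-2) = 41.7326; S(3,-1) = 46.0754; S(3,+0) = 50.8700; S(3,+1) = 56.1636; S(3,+2) = 62.0080; S(3,+3) = 68.4606
Terminal payoffs V(N, j) = max(K - S_T, 0):
  V(3,-3) = 18.640778; V(3,-2) = 14.707364; V(3,-1) = 10.364636; V(3,+0) = 5.570000; V(3,+1) = 0.276431; V(3,+2) = 0.000000; V(3,+3) = 0.000000
Backward induction: V(k, j) = exp(-r*dt) * [p_u * V(k+1, j+1) + p_m * V(k+1, j) + p_d * V(k+1, j-1)]
  V(2,-2) = exp(-r*dt) * [p_u*10.364636 + p_m*14.707364 + p_d*18.640778] = 14.698003
  V(2,-1) = exp(-r*dt) * [p_u*5.570000 + p_m*10.364636 + p_d*14.707364] = 10.355279
  V(2,+0) = exp(-r*dt) * [p_u*0.276431 + p_m*5.570000 + p_d*10.364636] = 5.560649
  V(2,+1) = exp(-r*dt) * [p_u*0.000000 + p_m*0.276431 + p_d*5.570000] = 1.153690
  V(2,+2) = exp(-r*dt) * [p_u*0.000000 + p_m*0.000000 + p_d*0.276431] = 0.048112
  V(1,-1) = exp(-r*dt) * [p_u*5.560649 + p_m*10.355279 + p_d*14.698003] = 10.345925
  V(1,+0) = exp(-r*dt) * [p_u*1.153690 + p_m*5.560649 + p_d*10.355279] = 5.692475
  V(1,+1) = exp(-r*dt) * [p_u*0.048112 + p_m*1.153690 + p_d*5.560649] = 1.744465
  V(0,+0) = exp(-r*dt) * [p_u*1.744465 + p_m*5.692475 + p_d*10.345925] = 5.872787


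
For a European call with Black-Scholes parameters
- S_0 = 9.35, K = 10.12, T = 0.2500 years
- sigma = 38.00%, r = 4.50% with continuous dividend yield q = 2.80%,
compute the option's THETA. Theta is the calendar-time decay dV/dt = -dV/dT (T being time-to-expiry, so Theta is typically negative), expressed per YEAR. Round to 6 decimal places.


d1 = -0.2991437924; d2 = -0.4891437924
phi(d1) = 0.3814856524; exp(-qT) = 0.9930244429; exp(-rT) = 0.9888130446
Theta = -S*exp(-qT)*phi(d1)*sigma/(2*sqrt(T)) - r*K*exp(-rT)*N(d2) + q*S*exp(-qT)*N(d1)
N(d1) = 0.3824151669; N(d2) = 0.3123699498; sqrt(T) = 0.5000000000
Term 1 = -9.3500 * 0.9930244429 * 0.3814856524 * 0.3800 / (2 * 0.5000000000) = -1.3459637237
Term 2 = -0.0450 * 10.1200 * 0.9888130446 * 0.3123699498 = -0.1406618941
Term 3 = 0.0280 * 9.3500 * 0.9930244429 * 0.3824151669 = 0.0994179238
Theta = -1.3459637237 + (-0.1406618941) + (0.0994179238) = -1.387208

Answer: Theta = -1.387208


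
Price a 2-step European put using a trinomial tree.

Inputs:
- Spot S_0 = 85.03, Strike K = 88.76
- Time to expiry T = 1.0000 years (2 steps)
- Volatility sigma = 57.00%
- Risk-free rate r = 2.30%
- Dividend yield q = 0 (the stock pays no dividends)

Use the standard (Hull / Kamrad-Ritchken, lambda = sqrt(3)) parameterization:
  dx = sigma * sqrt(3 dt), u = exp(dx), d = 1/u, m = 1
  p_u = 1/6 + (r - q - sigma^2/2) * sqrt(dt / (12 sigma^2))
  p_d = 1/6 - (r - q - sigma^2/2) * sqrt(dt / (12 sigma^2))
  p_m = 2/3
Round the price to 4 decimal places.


dt = T/N = 0.500000; dx = sigma*sqrt(3*dt) = 0.698105
u = exp(dx) = 2.009939; d = 1/u = 0.497527
p_u = 0.116728, p_m = 0.666667, p_d = 0.216605
Discount per step: exp(-r*dt) = 0.988566
Stock lattice S(k, j) with j the centered position index:
  k=0: S(0,+0) = 85.0300
  k=1: S(1,-1) = 42.3048; S(1,+0) = 85.0300; S(1,+1) = 170.9051
  k=2: S(2,-2) = 21.0478; S(2,-1) = 42.3048; S(2,+0) = 85.0300; S(2,+1) = 170.9051; S(2,+2) = 343.5090
Terminal payoffs V(N, j) = max(K - S_T, 0):
  V(2,-2) = 67.712222; V(2,-1) = 46.455242; V(2,+0) = 3.730000; V(2,+1) = 0.000000; V(2,+2) = 0.000000
Backward induction: V(k, j) = exp(-r*dt) * [p_u * V(k+1, j+1) + p_m * V(k+1, j) + p_d * V(k+1, j-1)]
  V(1,-1) = exp(-r*dt) * [p_u*3.730000 + p_m*46.455242 + p_d*67.712222] = 45.545596
  V(1,+0) = exp(-r*dt) * [p_u*0.000000 + p_m*3.730000 + p_d*46.455242] = 12.405637
  V(1,+1) = exp(-r*dt) * [p_u*0.000000 + p_m*0.000000 + p_d*3.730000] = 0.798700
  V(0,+0) = exp(-r*dt) * [p_u*0.798700 + p_m*12.405637 + p_d*45.545596] = 18.020647

Answer: Price = V(0,0) = 18.0206


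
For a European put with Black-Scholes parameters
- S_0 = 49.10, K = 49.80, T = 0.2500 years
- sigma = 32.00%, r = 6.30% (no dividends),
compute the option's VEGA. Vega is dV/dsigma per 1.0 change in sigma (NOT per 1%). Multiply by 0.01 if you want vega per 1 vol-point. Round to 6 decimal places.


Answer: Vega = 9.754480

Derivation:
d1 = 0.0899628173; d2 = -0.0700371827
phi(d1) = 0.3973311609; exp(-qT) = 1.0000000000; exp(-rT) = 0.9843733826
Vega = S * exp(-qT) * phi(d1) * sqrt(T) = 49.1000 * 1.0000000000 * 0.3973311609 * 0.5000000000 = 9.754480


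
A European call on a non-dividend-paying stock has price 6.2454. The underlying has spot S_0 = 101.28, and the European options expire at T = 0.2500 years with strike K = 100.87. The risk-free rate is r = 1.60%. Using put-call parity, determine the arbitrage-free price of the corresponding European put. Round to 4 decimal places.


Answer: Put price = 5.4327

Derivation:
Put-call parity: C - P = S_0 * exp(-qT) - K * exp(-rT).
S_0 * exp(-qT) = 101.2800 * 1.00000000 = 101.28000000
K * exp(-rT) = 100.8700 * 0.99600799 = 100.46732589
P = C - S*exp(-qT) + K*exp(-rT)
P = 6.2454 - 101.28000000 + 100.46732589 = 5.4327


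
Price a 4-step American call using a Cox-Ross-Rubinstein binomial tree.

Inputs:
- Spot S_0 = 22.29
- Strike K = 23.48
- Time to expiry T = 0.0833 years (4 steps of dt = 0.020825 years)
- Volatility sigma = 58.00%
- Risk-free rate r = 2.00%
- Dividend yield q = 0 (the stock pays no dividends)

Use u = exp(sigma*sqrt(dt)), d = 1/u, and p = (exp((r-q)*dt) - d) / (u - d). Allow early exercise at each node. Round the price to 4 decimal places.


Answer: Price = V(0,0) = 1.0760

Derivation:
dt = T/N = 0.020825
u = exp(sigma*sqrt(dt)) = 1.087302; d = 1/u = 0.919708
p = (exp((r-q)*dt) - d) / (u - d) = 0.481573
Discount per step: exp(-r*dt) = 0.999584
Stock lattice S(k, i) with i counting down-moves:
  k=0: S(0,0) = 22.2900
  k=1: S(1,0) = 24.2360; S(1,1) = 20.5003
  k=2: S(2,0) = 26.3518; S(2,1) = 22.2900; S(2,2) = 18.8543
  k=3: S(3,0) = 28.6523; S(3,1) = 24.2360; S(3,2) = 20.5003; S(3,3) = 17.3404
  k=4: S(4,0) = 31.1537; S(4,1) = 26.3518; S(4,2) = 22.2900; S(4,3) = 18.8543; S(4,4) = 15.9481
Terminal payoffs V(N, i) = max(S_T - K, 0):
  V(4,0) = 7.673741; V(4,1) = 2.871791; V(4,2) = 0.000000; V(4,3) = 0.000000; V(4,4) = 0.000000
Backward induction: V(k, i) = exp(-r*dt) * [p * V(k+1, i) + (1-p) * V(k+1, i+1)]; then take max(V_cont, immediate exercise) for American.
  V(3,0) = exp(-r*dt) * [p*7.673741 + (1-p)*2.871791] = 5.182122; exercise = 5.172345; V(3,0) = max -> 5.182122
  V(3,1) = exp(-r*dt) * [p*2.871791 + (1-p)*0.000000] = 1.382401; exercise = 0.755953; V(3,1) = max -> 1.382401
  V(3,2) = exp(-r*dt) * [p*0.000000 + (1-p)*0.000000] = 0.000000; exercise = 0.000000; V(3,2) = max -> 0.000000
  V(3,3) = exp(-r*dt) * [p*0.000000 + (1-p)*0.000000] = 0.000000; exercise = 0.000000; V(3,3) = max -> 0.000000
  V(2,0) = exp(-r*dt) * [p*5.182122 + (1-p)*1.382401] = 3.210907; exercise = 2.871791; V(2,0) = max -> 3.210907
  V(2,1) = exp(-r*dt) * [p*1.382401 + (1-p)*0.000000] = 0.665450; exercise = 0.000000; V(2,1) = max -> 0.665450
  V(2,2) = exp(-r*dt) * [p*0.000000 + (1-p)*0.000000] = 0.000000; exercise = 0.000000; V(2,2) = max -> 0.000000
  V(1,0) = exp(-r*dt) * [p*3.210907 + (1-p)*0.665450] = 1.890486; exercise = 0.755953; V(1,0) = max -> 1.890486
  V(1,1) = exp(-r*dt) * [p*0.665450 + (1-p)*0.000000] = 0.320329; exercise = 0.000000; V(1,1) = max -> 0.320329
  V(0,0) = exp(-r*dt) * [p*1.890486 + (1-p)*0.320329] = 1.076027; exercise = 0.000000; V(0,0) = max -> 1.076027


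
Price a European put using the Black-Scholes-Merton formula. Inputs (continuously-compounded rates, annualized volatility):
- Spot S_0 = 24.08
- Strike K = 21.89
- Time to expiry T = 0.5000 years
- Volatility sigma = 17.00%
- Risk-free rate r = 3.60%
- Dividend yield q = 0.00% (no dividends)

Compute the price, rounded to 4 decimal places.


d1 = (ln(S/K) + (r - q + 0.5*sigma^2) * T) / (sigma * sqrt(T)) = 1.00306598
d2 = d1 - sigma * sqrt(T) = 0.88285783
exp(-rT) = 0.98216103; exp(-qT) = 1.00000000
P = K * exp(-rT) * N(-d2) - S_0 * exp(-qT) * N(-d1)
N(-d1) = 0.15791451; N(-d2) = 0.18865655
P = 21.8900 * 0.98216103 * 0.18865655 - 24.0800 * 1.00000000 * 0.15791451 = 0.2534

Answer: Price = 0.2534


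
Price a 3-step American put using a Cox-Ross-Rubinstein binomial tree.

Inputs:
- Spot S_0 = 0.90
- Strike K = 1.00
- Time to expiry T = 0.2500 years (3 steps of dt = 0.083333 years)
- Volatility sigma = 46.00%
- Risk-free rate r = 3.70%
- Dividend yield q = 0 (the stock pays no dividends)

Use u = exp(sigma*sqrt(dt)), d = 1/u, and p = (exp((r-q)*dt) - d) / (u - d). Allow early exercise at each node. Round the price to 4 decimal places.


dt = T/N = 0.083333
u = exp(sigma*sqrt(dt)) = 1.142011; d = 1/u = 0.875648
p = (exp((r-q)*dt) - d) / (u - d) = 0.478445
Discount per step: exp(-r*dt) = 0.996921
Stock lattice S(k, i) with i counting down-moves:
  k=0: S(0,0) = 0.9000
  k=1: S(1,0) = 1.0278; S(1,1) = 0.7881
  k=2: S(2,0) = 1.1738; S(2,1) = 0.9000; S(2,2) = 0.6901
  k=3: S(3,0) = 1.3405; S(3,1) = 1.0278; S(3,2) = 0.7881; S(3,3) = 0.6043
Terminal payoffs V(N, i) = max(K - S_T, 0):
  V(3,0) = 0.000000; V(3,1) = 0.000000; V(3,2) = 0.211916; V(3,3) = 0.395729
Backward induction: V(k, i) = exp(-r*dt) * [p * V(k+1, i) + (1-p) * V(k+1, i+1)]; then take max(V_cont, immediate exercise) for American.
  V(2,0) = exp(-r*dt) * [p*0.000000 + (1-p)*0.000000] = 0.000000; exercise = 0.000000; V(2,0) = max -> 0.000000
  V(2,1) = exp(-r*dt) * [p*0.000000 + (1-p)*0.211916] = 0.110186; exercise = 0.100000; V(2,1) = max -> 0.110186
  V(2,2) = exp(-r*dt) * [p*0.211916 + (1-p)*0.395729] = 0.306837; exercise = 0.309916; V(2,2) = max -> 0.309916
  V(1,0) = exp(-r*dt) * [p*0.000000 + (1-p)*0.110186] = 0.057291; exercise = 0.000000; V(1,0) = max -> 0.057291
  V(1,1) = exp(-r*dt) * [p*0.110186 + (1-p)*0.309916] = 0.213696; exercise = 0.211916; V(1,1) = max -> 0.213696
  V(0,0) = exp(-r*dt) * [p*0.057291 + (1-p)*0.213696] = 0.138437; exercise = 0.100000; V(0,0) = max -> 0.138437

Answer: Price = V(0,0) = 0.1384


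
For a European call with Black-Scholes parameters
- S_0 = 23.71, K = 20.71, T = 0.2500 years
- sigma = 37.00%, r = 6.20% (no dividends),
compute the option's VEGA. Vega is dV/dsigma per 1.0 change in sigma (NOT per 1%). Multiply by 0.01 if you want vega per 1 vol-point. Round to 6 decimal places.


Answer: Vega = 3.133051

Derivation:
d1 = 0.9075282415; d2 = 0.7225282415
phi(d1) = 0.2642810159; exp(-qT) = 1.0000000000; exp(-rT) = 0.9846195068
Vega = S * exp(-qT) * phi(d1) * sqrt(T) = 23.7100 * 1.0000000000 * 0.2642810159 * 0.5000000000 = 3.133051


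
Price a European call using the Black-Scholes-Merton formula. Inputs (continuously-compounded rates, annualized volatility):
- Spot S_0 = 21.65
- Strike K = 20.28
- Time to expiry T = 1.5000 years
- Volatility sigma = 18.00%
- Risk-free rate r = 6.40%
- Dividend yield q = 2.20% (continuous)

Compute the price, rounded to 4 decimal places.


Answer: Price = 3.2729

Derivation:
d1 = (ln(S/K) + (r - q + 0.5*sigma^2) * T) / (sigma * sqrt(T)) = 0.69252643
d2 = d1 - sigma * sqrt(T) = 0.47207236
exp(-rT) = 0.90846402; exp(-qT) = 0.96753856
C = S_0 * exp(-qT) * N(d1) - K * exp(-rT) * N(d2)
N(d1) = 0.75569660; N(d2) = 0.68156243
C = 21.6500 * 0.96753856 * 0.75569660 - 20.2800 * 0.90846402 * 0.68156243 = 3.2729
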